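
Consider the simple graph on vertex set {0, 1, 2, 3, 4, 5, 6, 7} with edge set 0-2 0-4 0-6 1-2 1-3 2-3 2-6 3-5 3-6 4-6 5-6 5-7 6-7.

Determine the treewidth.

A width-2 tree decomposition is:
Bags: B1 = {0, 2, 6}  B2 = {2, 3, 6}  B3 = {0, 4, 6}  B4 = {3, 5, 6}  B5 = {1, 2, 3}  B6 = {5, 6, 7}
Tree: B1–B2, B1–B3, B2–B4, B2–B5, B4–B6
Every bag has size at most 3, so the width is 3 − 1 = 2 and tw(G) ≤ 2. For the lower bound, the 3 vertices {1, 2, 3} are pairwise adjacent, and any tree decomposition puts a clique entirely inside one bag — forcing width ≥ 2. Therefore the treewidth is 2.

2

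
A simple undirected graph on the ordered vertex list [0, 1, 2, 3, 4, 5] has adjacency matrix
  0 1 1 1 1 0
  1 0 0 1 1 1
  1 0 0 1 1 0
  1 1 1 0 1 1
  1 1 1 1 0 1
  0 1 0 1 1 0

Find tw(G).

A width-3 tree decomposition is:
Bags: B1 = {0, 2, 3, 4}  B2 = {0, 1, 3, 4}  B3 = {1, 3, 4, 5}
Tree: B1–B2, B2–B3
The largest bag has 4 vertices, giving width 3; this decomposition certifies tw(G) ≤ 3. For the lower bound, the 4 vertices {0, 1, 3, 4} are pairwise adjacent, and any tree decomposition puts a clique entirely inside one bag — forcing width ≥ 3. Combining the bounds, tw(G) = 3.

3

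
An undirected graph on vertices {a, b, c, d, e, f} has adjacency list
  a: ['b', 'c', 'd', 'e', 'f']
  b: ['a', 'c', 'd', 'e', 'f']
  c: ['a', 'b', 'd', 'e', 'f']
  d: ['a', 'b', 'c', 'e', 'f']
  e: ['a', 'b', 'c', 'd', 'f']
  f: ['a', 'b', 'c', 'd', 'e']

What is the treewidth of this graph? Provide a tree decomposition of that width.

Treewidth 5.
One such decomposition:
Bags: B1 = {a, b, c, d, e, f}
Tree: (single bag)

With just one bag of size 6, the width is 6 − 1 = 5, so tw(G) ≤ 5. For the lower bound, the 6 vertices {a, b, c, d, e, f} are pairwise adjacent, and any tree decomposition puts a clique entirely inside one bag — forcing width ≥ 5. Combining the bounds, tw(G) = 5.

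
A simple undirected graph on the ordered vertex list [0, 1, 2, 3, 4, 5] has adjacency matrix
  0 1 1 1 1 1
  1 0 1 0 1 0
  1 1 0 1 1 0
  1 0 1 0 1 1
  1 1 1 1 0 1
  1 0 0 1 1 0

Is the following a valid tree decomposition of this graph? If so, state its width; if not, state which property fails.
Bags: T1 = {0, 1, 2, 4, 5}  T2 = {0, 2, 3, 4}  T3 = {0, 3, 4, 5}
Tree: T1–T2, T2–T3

A tree decomposition must satisfy three properties: every vertex lies in some bag; for every edge, both endpoints lie together in some bag; and for every vertex, the bags containing it form a connected subtree. Here bags containing vertex 5 are not connected in the tree, so the decomposition is invalid.

No — bags containing vertex 5 are not connected in the tree.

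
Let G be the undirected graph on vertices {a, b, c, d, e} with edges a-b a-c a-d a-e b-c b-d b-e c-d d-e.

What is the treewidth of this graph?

3

A width-3 tree decomposition is:
Bags: B1 = {a, b, d, e}  B2 = {a, b, c, d}
Tree: B1–B2
Every bag has size at most 4, so the width is 4 − 1 = 3 and tw(G) ≤ 3. For the lower bound, the 4 vertices {a, b, d, e} are pairwise adjacent, and any tree decomposition puts a clique entirely inside one bag — forcing width ≥ 3. Hence tw(G) = 3 exactly.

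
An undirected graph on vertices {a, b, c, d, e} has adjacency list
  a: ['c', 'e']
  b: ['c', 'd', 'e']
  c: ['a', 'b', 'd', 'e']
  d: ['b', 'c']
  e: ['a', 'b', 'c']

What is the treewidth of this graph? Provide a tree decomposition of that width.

Each bag holds 3 vertices, so the decomposition has width 2, which upper-bounds the treewidth. On the other hand G contains the 3-clique {b, c, d}. A clique must lie in a single bag of any decomposition, so no decomposition can have width below 2. Combining the bounds, tw(G) = 2.

Treewidth 2.
Bags: B1 = {b, c, e}  B2 = {b, c, d}  B3 = {a, c, e}
Tree: B1–B2, B1–B3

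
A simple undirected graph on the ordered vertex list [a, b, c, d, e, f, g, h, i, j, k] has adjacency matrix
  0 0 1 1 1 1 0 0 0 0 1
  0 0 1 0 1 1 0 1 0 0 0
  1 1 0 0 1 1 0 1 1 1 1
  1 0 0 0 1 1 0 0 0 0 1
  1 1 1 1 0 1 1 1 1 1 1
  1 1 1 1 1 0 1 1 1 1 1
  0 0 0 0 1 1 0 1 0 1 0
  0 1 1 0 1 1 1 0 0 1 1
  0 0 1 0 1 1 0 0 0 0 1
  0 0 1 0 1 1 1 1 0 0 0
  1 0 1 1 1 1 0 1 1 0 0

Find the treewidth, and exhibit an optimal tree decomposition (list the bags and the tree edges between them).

Treewidth 4.
One optimal decomposition is:
Bags: B1 = {a, c, e, f, k}  B2 = {c, e, f, h, k}  B3 = {a, d, e, f, k}  B4 = {c, e, f, h, j}  B5 = {b, c, e, f, h}  B6 = {e, f, g, h, j}  B7 = {c, e, f, i, k}
Tree: B1–B2, B1–B3, B2–B4, B2–B5, B4–B6, B2–B7

Every bag has size at most 5, so the width is 5 − 1 = 4 and tw(G) ≤ 4. On the other hand G contains the 5-clique {a, d, e, f, k}. A clique must lie in a single bag of any decomposition, so no decomposition can have width below 4. Therefore the treewidth is 4.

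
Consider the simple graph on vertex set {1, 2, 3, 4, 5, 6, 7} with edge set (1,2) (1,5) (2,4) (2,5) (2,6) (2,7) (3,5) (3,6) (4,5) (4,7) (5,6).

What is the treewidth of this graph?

A width-2 tree decomposition is:
Bags: B1 = {2, 4, 7}  B2 = {2, 4, 5}  B3 = {2, 5, 6}  B4 = {3, 5, 6}  B5 = {1, 2, 5}
Tree: B1–B2, B2–B3, B3–B4, B2–B5
The largest bag has 3 vertices, giving width 2; this decomposition certifies tw(G) ≤ 2. For the lower bound, the 3 vertices {1, 2, 5} are pairwise adjacent, and any tree decomposition puts a clique entirely inside one bag — forcing width ≥ 2. Hence tw(G) = 2 exactly.

2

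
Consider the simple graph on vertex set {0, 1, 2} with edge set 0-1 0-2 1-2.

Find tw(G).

2

A width-2 tree decomposition is:
Bags: B1 = {0, 1, 2}
Tree: (single bag)
With just one bag of size 3, the width is 3 − 1 = 2, so tw(G) ≤ 2. Conversely, {0, 1, 2} is a clique of size 3, and the vertices of any clique must share a bag in every tree decomposition; so some bag has ≥ 3 vertices and tw(G) ≥ 2. Combining the bounds, tw(G) = 2.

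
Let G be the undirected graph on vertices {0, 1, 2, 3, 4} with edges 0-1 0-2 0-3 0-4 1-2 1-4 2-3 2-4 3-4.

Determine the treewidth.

A width-3 tree decomposition is:
Bags: B1 = {0, 2, 3, 4}  B2 = {0, 1, 2, 4}
Tree: B1–B2
Each bag holds 4 vertices, so the decomposition has width 3, which upper-bounds the treewidth. For the lower bound, the 4 vertices {0, 1, 2, 4} are pairwise adjacent, and any tree decomposition puts a clique entirely inside one bag — forcing width ≥ 3. The upper and lower bounds meet at 3, so that is the treewidth.

3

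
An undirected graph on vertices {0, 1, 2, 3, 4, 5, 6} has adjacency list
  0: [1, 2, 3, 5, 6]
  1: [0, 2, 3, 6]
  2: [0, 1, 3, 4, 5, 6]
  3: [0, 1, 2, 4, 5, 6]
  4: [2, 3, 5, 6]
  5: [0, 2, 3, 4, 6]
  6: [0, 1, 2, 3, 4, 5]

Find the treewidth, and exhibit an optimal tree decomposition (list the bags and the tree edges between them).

The largest bag has 5 vertices, giving width 4; this decomposition certifies tw(G) ≤ 4. On the other hand G contains the 5-clique {0, 1, 2, 3, 6}. A clique must lie in a single bag of any decomposition, so no decomposition can have width below 4. Hence tw(G) = 4 exactly.

Treewidth 4.
Bags: B1 = {2, 3, 4, 5, 6}  B2 = {0, 2, 3, 5, 6}  B3 = {0, 1, 2, 3, 6}
Tree: B1–B2, B2–B3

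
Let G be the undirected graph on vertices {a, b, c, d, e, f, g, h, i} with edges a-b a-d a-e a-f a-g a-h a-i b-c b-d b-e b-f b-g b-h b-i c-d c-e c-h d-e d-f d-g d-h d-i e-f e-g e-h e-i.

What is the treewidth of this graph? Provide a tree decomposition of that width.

Every bag has size at most 5, so the width is 5 − 1 = 4 and tw(G) ≤ 4. Conversely, {b, c, d, e, h} is a clique of size 5, and the vertices of any clique must share a bag in every tree decomposition; so some bag has ≥ 5 vertices and tw(G) ≥ 4. Hence tw(G) = 4 exactly.

Treewidth 4.
One such decomposition:
Bags: B1 = {a, b, d, e, h}  B2 = {b, c, d, e, h}  B3 = {a, b, d, e, g}  B4 = {a, b, d, e, f}  B5 = {a, b, d, e, i}
Tree: B1–B2, B1–B3, B1–B4, B4–B5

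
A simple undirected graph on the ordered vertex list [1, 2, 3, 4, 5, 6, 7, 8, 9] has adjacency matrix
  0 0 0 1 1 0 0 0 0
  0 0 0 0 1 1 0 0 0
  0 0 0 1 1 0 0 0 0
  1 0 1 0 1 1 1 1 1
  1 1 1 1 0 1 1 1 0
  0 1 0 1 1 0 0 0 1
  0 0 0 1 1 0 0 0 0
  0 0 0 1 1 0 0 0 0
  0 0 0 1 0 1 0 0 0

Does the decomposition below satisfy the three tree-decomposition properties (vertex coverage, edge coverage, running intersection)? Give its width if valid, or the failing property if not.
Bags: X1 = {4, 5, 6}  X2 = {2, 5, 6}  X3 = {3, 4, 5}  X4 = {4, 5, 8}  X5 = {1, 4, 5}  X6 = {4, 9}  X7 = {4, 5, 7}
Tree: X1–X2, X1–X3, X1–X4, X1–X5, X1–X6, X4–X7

A tree decomposition must satisfy three properties: every vertex lies in some bag; for every edge, both endpoints lie together in some bag; and for every vertex, the bags containing it form a connected subtree. Here edge (6,9) lies in no bag, so the decomposition is invalid.

No — edge (6,9) lies in no bag.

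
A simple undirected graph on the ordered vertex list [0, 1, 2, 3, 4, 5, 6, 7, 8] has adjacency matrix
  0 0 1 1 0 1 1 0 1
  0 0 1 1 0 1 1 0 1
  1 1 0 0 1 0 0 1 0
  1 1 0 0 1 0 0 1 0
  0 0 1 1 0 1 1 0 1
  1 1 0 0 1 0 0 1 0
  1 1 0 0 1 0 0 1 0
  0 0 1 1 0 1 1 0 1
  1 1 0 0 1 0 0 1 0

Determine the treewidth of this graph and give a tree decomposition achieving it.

Treewidth 4.
One such decomposition:
Bags: B1 = {0, 1, 4, 6, 7}  B2 = {0, 1, 2, 4, 7}  B3 = {0, 1, 4, 5, 7}  B4 = {0, 1, 3, 4, 7}  B5 = {0, 1, 4, 7, 8}
Tree: B1–B2, B2–B3, B3–B4, B4–B5

Each bag holds 5 vertices, so the decomposition has width 4, which upper-bounds the treewidth. For the lower bound: the 5 vertex sets {0,6}, {2,4}, {1,5}, {7}, {3} are disjoint, each induces a connected subgraph, and every pair is joined by at least one edge of G. Contracting each set to a single vertex therefore yields K_{5} as a minor, and since treewidth is minor-monotone, tw(G) ≥ tw(K_{5}) = 4. The upper and lower bounds meet at 4, so that is the treewidth.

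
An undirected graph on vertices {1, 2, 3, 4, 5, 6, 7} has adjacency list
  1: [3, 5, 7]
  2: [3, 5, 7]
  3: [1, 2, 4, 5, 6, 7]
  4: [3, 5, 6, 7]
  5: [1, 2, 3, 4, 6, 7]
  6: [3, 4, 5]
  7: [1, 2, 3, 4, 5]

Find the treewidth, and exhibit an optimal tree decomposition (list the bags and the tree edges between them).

Treewidth 3.
One optimal decomposition is:
Bags: B1 = {3, 4, 5, 7}  B2 = {3, 4, 5, 6}  B3 = {1, 3, 5, 7}  B4 = {2, 3, 5, 7}
Tree: B1–B2, B1–B3, B1–B4

Every bag has size at most 4, so the width is 4 − 1 = 3 and tw(G) ≤ 3. On the other hand G contains the 4-clique {3, 4, 5, 6}. A clique must lie in a single bag of any decomposition, so no decomposition can have width below 3. Therefore the treewidth is 3.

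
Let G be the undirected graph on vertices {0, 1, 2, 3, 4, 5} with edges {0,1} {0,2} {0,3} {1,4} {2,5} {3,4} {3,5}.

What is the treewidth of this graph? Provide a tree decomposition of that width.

Treewidth 2.
One optimal decomposition is:
Bags: B1 = {0, 1, 4}  B2 = {0, 3, 4}  B3 = {0, 2, 3}  B4 = {2, 3, 5}
Tree: B1–B2, B2–B3, B3–B4

The largest bag has 3 vertices, giving width 2; this decomposition certifies tw(G) ≤ 2. The edges 1–4–3–0–1 form a cycle, so G is not a tree and its treewidth is at least 2. Therefore the treewidth is 2.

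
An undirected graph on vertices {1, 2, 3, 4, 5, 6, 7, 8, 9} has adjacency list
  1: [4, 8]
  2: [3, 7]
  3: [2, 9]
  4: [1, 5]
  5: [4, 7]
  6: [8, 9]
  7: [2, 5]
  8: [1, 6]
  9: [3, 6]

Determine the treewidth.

A width-2 tree decomposition is:
Bags: B1 = {3, 6, 9}  B2 = {3, 6, 8}  B3 = {1, 3, 8}  B4 = {1, 3, 4}  B5 = {3, 4, 5}  B6 = {3, 5, 7}  B7 = {2, 3, 7}
Tree: B1–B2, B2–B3, B3–B4, B4–B5, B5–B6, B6–B7
The largest bag has 3 vertices, giving width 2; this decomposition certifies tw(G) ≤ 2. Since 3–9–6–8–1–4–5–7–2–3 is a cycle in G, G is not acyclic. Forests are exactly the graphs of treewidth ≤ 1, so tw(G) ≥ 2. Hence tw(G) = 2 exactly.

2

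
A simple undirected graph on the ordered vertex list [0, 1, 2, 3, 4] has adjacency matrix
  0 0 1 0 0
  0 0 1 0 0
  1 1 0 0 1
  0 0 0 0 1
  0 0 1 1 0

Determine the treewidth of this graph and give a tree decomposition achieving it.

Treewidth 1.
Bags: B1 = {2, 4}  B2 = {3, 4}  B3 = {0, 2}  B4 = {1, 2}
Tree: B1–B2, B1–B3, B1–B4

Each bag holds 2 vertices, so the decomposition has width 1, which upper-bounds the treewidth. Any graph with an edge has treewidth ≥ 1, and G has the edge 2–4. Combining the bounds, tw(G) = 1.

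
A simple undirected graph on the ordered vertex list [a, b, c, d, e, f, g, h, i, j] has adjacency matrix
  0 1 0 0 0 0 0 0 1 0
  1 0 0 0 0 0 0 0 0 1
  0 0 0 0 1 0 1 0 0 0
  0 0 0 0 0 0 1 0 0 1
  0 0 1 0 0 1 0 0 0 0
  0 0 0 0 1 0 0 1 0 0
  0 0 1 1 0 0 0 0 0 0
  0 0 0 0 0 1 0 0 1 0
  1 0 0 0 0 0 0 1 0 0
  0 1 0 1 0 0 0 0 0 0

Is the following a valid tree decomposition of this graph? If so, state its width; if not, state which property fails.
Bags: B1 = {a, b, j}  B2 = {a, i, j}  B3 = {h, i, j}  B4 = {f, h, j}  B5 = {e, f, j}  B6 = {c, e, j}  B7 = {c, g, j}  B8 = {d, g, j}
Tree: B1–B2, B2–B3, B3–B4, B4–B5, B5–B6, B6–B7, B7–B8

Every vertex of G appears in some bag (union = {a, b, c, d, e, f, g, h, i, j}); every edge is covered by a bag; and for each vertex v the set of bags containing v is connected in the bag tree. The decomposition is therefore valid. The largest bag has 3 vertices, so the width is 2.

Yes; width 2.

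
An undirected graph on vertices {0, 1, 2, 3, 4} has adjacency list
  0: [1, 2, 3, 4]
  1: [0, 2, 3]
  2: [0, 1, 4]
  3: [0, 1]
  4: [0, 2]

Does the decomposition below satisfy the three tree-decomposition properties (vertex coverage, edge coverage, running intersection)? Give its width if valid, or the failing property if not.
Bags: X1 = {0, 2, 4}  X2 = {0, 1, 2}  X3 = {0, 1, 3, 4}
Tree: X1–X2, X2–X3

No — bags containing vertex 4 are not connected in the tree.

A tree decomposition must satisfy three properties: every vertex lies in some bag; for every edge, both endpoints lie together in some bag; and for every vertex, the bags containing it form a connected subtree. Here bags containing vertex 4 are not connected in the tree, so the decomposition is invalid.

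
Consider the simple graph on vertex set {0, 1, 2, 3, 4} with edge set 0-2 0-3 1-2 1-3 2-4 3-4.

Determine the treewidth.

2

A width-2 tree decomposition is:
Bags: B1 = {2, 3, 4}  B2 = {0, 2, 3}  B3 = {1, 2, 3}
Tree: B1–B2, B2–B3
The largest bag has 3 vertices, giving width 2; this decomposition certifies tw(G) ≤ 2. Since 4–3–0–2–4 is a cycle in G, G is not acyclic. Forests are exactly the graphs of treewidth ≤ 1, so tw(G) ≥ 2. Combining the bounds, tw(G) = 2.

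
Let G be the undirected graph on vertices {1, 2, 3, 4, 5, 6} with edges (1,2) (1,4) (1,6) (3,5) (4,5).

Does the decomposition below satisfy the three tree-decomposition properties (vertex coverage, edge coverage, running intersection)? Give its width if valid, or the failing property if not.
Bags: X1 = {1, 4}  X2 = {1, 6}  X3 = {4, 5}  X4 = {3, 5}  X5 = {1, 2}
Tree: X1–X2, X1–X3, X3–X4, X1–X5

Checking the three conditions: (i) the bags cover all of {1, 2, 3, 4, 5, 6}; (ii) for each edge, some bag contains both endpoints; (iii) the bags containing any fixed vertex form a subtree. All hold, so the decomposition is valid with width 2 − 1 = 1.

Yes; width 1.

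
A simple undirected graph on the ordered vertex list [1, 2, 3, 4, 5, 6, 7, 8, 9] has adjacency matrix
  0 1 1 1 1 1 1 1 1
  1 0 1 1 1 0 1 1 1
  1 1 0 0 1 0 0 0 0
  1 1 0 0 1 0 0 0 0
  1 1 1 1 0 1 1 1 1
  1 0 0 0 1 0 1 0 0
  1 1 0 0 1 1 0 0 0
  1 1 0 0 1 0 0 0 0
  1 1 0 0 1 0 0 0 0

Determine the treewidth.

A width-3 tree decomposition is:
Bags: B1 = {1, 2, 3, 5}  B2 = {1, 2, 5, 7}  B3 = {1, 2, 5, 9}  B4 = {1, 5, 6, 7}  B5 = {1, 2, 4, 5}  B6 = {1, 2, 5, 8}
Tree: B1–B2, B1–B3, B2–B4, B1–B5, B3–B6
Every bag has size at most 4, so the width is 4 − 1 = 3 and tw(G) ≤ 3. Conversely, {1, 2, 3, 5} is a clique of size 4, and the vertices of any clique must share a bag in every tree decomposition; so some bag has ≥ 4 vertices and tw(G) ≥ 3. Hence tw(G) = 3 exactly.

3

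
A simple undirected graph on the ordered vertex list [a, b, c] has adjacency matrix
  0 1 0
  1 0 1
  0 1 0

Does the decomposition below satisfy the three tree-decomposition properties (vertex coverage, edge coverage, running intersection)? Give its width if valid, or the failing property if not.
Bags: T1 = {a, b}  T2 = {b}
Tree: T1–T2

No — vertex c appears in no bag.

A tree decomposition must satisfy three properties: every vertex lies in some bag; for every edge, both endpoints lie together in some bag; and for every vertex, the bags containing it form a connected subtree. Here vertex c appears in no bag, so the decomposition is invalid.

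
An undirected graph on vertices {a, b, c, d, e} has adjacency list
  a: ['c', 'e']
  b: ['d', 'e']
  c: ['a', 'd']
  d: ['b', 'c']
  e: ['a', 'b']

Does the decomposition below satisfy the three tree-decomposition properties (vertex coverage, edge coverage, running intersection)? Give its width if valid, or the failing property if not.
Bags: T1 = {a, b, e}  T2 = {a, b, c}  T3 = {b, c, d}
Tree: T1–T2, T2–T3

Checking the three conditions: (i) the bags cover all of {a, b, c, d, e}; (ii) for each edge, some bag contains both endpoints; (iii) the bags containing any fixed vertex form a subtree. All hold, so the decomposition is valid with width 3 − 1 = 2.

Yes; width 2.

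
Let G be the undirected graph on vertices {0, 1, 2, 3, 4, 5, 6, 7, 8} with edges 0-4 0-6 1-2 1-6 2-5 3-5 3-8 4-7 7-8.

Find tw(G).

A width-2 tree decomposition is:
Bags: B1 = {0, 4, 6}  B2 = {4, 6, 7}  B3 = {6, 7, 8}  B4 = {3, 6, 8}  B5 = {3, 5, 6}  B6 = {2, 5, 6}  B7 = {1, 2, 6}
Tree: B1–B2, B2–B3, B3–B4, B4–B5, B5–B6, B6–B7
The largest bag has 3 vertices, giving width 2; this decomposition certifies tw(G) ≤ 2. Since 6–0–4–7–8–3–5–2–1–6 is a cycle in G, G is not acyclic. Forests are exactly the graphs of treewidth ≤ 1, so tw(G) ≥ 2. Combining the bounds, tw(G) = 2.

2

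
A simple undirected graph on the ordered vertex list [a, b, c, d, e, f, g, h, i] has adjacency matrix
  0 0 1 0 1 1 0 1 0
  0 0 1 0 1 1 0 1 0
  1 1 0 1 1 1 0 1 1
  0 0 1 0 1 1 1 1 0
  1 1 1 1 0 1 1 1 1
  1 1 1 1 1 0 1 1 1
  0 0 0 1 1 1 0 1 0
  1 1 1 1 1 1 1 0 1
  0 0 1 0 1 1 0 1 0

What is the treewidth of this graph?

A width-4 tree decomposition is:
Bags: B1 = {c, e, f, h, i}  B2 = {a, c, e, f, h}  B3 = {c, d, e, f, h}  B4 = {b, c, e, f, h}  B5 = {d, e, f, g, h}
Tree: B1–B2, B2–B3, B3–B4, B3–B5
Every bag has size at most 5, so the width is 5 − 1 = 4 and tw(G) ≤ 4. Conversely, {d, e, f, g, h} is a clique of size 5, and the vertices of any clique must share a bag in every tree decomposition; so some bag has ≥ 5 vertices and tw(G) ≥ 4. Therefore the treewidth is 4.

4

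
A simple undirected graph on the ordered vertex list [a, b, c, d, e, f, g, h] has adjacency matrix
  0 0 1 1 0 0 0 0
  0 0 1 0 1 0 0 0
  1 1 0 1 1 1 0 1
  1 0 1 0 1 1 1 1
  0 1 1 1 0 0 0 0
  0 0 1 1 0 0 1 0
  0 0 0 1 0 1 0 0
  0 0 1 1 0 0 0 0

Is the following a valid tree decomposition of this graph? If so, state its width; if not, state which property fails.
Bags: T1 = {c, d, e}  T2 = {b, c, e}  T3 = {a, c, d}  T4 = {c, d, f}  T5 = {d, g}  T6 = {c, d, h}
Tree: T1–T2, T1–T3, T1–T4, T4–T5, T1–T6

No — edge (f,g) lies in no bag.

A tree decomposition must satisfy three properties: every vertex lies in some bag; for every edge, both endpoints lie together in some bag; and for every vertex, the bags containing it form a connected subtree. Here edge (f,g) lies in no bag, so the decomposition is invalid.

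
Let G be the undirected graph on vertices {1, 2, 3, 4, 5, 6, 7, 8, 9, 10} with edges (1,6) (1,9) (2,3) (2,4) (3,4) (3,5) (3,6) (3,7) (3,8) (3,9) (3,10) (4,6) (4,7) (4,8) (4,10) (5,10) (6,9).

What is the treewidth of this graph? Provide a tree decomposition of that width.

Each bag holds 3 vertices, so the decomposition has width 2, which upper-bounds the treewidth. On the other hand G contains the 3-clique {1, 6, 9}. A clique must lie in a single bag of any decomposition, so no decomposition can have width below 2. The upper and lower bounds meet at 2, so that is the treewidth.

Treewidth 2.
One such decomposition:
Bags: B1 = {2, 3, 4}  B2 = {3, 4, 7}  B3 = {3, 4, 8}  B4 = {3, 4, 6}  B5 = {3, 4, 10}  B6 = {3, 5, 10}  B7 = {3, 6, 9}  B8 = {1, 6, 9}
Tree: B1–B2, B1–B3, B3–B4, B3–B5, B5–B6, B4–B7, B7–B8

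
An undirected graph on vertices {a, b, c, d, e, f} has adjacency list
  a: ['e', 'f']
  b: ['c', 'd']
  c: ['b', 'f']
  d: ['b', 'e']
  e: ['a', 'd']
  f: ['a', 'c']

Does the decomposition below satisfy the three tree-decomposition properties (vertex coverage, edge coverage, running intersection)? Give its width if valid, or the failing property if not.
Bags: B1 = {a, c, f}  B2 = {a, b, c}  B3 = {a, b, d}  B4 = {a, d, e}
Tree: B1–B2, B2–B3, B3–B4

Vertex coverage: the bags together contain {a, b, c, d, e, f}, the full vertex set. Edge coverage: each edge of G has both endpoints in at least one bag. Running intersection: for every vertex, the bags containing it form a connected subtree. All three properties hold, so this is a valid tree decomposition of width max|bag| − 1 = 2, and hence tw(G) ≤ 2.

Yes; width 2.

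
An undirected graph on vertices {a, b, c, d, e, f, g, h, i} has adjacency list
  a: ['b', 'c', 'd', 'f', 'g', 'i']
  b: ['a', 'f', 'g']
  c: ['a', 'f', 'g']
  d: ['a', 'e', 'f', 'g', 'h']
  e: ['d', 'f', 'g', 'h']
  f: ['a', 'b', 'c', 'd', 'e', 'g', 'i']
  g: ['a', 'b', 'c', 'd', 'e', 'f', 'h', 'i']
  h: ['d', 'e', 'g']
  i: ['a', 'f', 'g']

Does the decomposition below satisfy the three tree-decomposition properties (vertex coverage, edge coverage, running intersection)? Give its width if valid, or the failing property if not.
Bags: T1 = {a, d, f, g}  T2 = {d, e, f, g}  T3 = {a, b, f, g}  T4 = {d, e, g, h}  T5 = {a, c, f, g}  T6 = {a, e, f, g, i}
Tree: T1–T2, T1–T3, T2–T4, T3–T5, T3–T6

A tree decomposition must satisfy three properties: every vertex lies in some bag; for every edge, both endpoints lie together in some bag; and for every vertex, the bags containing it form a connected subtree. Here bags containing vertex e are not connected in the tree, so the decomposition is invalid.

No — bags containing vertex e are not connected in the tree.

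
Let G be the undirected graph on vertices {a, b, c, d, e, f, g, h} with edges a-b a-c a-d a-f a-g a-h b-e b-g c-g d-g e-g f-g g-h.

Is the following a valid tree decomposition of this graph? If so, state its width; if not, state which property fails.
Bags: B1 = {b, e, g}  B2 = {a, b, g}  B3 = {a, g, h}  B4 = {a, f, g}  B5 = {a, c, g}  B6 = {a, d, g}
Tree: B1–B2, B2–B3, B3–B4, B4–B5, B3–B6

Vertex coverage: the bags together contain {a, b, c, d, e, f, g, h}, the full vertex set. Edge coverage: each edge of G has both endpoints in at least one bag. Running intersection: for every vertex, the bags containing it form a connected subtree. All three properties hold, so this is a valid tree decomposition of width max|bag| − 1 = 2, and hence tw(G) ≤ 2.

Yes; width 2.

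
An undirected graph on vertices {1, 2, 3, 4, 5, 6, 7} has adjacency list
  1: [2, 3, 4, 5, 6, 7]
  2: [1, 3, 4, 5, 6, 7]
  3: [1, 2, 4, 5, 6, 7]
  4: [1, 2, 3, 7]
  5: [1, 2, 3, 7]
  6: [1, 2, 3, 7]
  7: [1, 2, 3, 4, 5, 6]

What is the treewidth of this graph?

4

A width-4 tree decomposition is:
Bags: B1 = {1, 2, 3, 4, 7}  B2 = {1, 2, 3, 5, 7}  B3 = {1, 2, 3, 6, 7}
Tree: B1–B2, B1–B3
Every bag has size at most 5, so the width is 5 − 1 = 4 and tw(G) ≤ 4. On the other hand G contains the 5-clique {1, 2, 3, 4, 7}. A clique must lie in a single bag of any decomposition, so no decomposition can have width below 4. Combining the bounds, tw(G) = 4.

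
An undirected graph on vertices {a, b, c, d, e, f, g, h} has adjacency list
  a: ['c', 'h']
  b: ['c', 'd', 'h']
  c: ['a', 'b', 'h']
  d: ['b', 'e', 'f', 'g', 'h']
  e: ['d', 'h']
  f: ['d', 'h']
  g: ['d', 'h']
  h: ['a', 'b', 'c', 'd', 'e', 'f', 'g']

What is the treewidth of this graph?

2

A width-2 tree decomposition is:
Bags: B1 = {d, g, h}  B2 = {d, e, h}  B3 = {b, d, h}  B4 = {b, c, h}  B5 = {a, c, h}  B6 = {d, f, h}
Tree: B1–B2, B2–B3, B3–B4, B4–B5, B1–B6
The largest bag has 3 vertices, giving width 2; this decomposition certifies tw(G) ≤ 2. Conversely, {d, g, h} is a clique of size 3, and the vertices of any clique must share a bag in every tree decomposition; so some bag has ≥ 3 vertices and tw(G) ≥ 2. Therefore the treewidth is 2.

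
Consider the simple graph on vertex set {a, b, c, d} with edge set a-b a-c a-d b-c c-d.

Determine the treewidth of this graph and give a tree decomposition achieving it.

Treewidth 2.
One optimal decomposition is:
Bags: B1 = {a, b, c}  B2 = {a, c, d}
Tree: B1–B2

Every bag has size at most 3, so the width is 3 − 1 = 2 and tw(G) ≤ 2. For the lower bound, the 3 vertices {a, c, d} are pairwise adjacent, and any tree decomposition puts a clique entirely inside one bag — forcing width ≥ 2. Therefore the treewidth is 2.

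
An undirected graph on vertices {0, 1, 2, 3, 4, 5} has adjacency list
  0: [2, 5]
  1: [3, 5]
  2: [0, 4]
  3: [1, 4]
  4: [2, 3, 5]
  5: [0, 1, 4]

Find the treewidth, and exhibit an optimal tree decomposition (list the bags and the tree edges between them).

Each bag holds 3 vertices, so the decomposition has width 2, which upper-bounds the treewidth. The edges 1–3–4–5–1 form a cycle, so G is not a tree and its treewidth is at least 2. Therefore the treewidth is 2.

Treewidth 2.
Bags: B1 = {1, 3, 5}  B2 = {3, 4, 5}  B3 = {0, 4, 5}  B4 = {0, 2, 4}
Tree: B1–B2, B2–B3, B3–B4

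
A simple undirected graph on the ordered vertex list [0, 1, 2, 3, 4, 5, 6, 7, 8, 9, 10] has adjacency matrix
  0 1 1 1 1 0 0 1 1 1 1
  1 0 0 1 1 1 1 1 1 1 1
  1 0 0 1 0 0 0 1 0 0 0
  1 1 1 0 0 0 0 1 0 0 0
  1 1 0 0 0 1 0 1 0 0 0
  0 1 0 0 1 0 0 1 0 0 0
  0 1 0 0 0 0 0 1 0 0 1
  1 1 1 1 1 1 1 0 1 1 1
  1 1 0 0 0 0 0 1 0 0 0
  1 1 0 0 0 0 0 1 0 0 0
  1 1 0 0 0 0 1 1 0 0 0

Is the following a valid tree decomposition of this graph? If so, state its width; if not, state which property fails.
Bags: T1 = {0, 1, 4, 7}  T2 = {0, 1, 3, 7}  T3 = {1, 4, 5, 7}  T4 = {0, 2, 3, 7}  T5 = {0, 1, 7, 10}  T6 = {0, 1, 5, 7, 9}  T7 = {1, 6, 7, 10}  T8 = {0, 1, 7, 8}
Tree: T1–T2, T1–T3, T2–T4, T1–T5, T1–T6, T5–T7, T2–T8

A tree decomposition must satisfy three properties: every vertex lies in some bag; for every edge, both endpoints lie together in some bag; and for every vertex, the bags containing it form a connected subtree. Here bags containing vertex 5 are not connected in the tree, so the decomposition is invalid.

No — bags containing vertex 5 are not connected in the tree.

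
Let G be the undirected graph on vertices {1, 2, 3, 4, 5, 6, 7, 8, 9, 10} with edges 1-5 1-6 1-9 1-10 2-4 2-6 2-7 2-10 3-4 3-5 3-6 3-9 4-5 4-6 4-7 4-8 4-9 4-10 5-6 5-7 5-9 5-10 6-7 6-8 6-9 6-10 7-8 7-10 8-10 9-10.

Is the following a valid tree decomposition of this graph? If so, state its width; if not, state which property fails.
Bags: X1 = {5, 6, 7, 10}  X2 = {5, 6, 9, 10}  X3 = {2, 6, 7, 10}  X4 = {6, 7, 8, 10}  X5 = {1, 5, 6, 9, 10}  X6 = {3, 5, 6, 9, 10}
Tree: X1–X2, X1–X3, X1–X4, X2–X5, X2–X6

A tree decomposition must satisfy three properties: every vertex lies in some bag; for every edge, both endpoints lie together in some bag; and for every vertex, the bags containing it form a connected subtree. Here vertex 4 appears in no bag, so the decomposition is invalid.

No — vertex 4 appears in no bag.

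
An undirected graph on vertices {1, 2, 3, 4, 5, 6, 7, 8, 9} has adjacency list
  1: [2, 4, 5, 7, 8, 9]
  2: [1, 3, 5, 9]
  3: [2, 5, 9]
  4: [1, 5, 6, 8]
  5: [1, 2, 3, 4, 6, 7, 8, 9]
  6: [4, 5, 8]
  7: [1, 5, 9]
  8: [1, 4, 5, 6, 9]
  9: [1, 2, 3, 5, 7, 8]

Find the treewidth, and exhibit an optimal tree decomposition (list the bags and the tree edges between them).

Treewidth 3.
One optimal decomposition is:
Bags: B1 = {1, 2, 5, 9}  B2 = {1, 5, 8, 9}  B3 = {1, 5, 7, 9}  B4 = {1, 4, 5, 8}  B5 = {4, 5, 6, 8}  B6 = {2, 3, 5, 9}
Tree: B1–B2, B1–B3, B2–B4, B4–B5, B1–B6

Each bag holds 4 vertices, so the decomposition has width 3, which upper-bounds the treewidth. On the other hand G contains the 4-clique {1, 5, 8, 9}. A clique must lie in a single bag of any decomposition, so no decomposition can have width below 3. The upper and lower bounds meet at 3, so that is the treewidth.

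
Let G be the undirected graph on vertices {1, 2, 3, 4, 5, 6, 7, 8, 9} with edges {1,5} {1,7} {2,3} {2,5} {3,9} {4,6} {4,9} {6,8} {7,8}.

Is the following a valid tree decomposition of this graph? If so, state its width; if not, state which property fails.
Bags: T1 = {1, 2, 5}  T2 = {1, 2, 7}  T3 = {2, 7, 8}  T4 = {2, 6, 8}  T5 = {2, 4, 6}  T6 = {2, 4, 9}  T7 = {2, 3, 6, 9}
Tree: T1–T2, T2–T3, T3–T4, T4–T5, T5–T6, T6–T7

No — bags containing vertex 6 are not connected in the tree.

A tree decomposition must satisfy three properties: every vertex lies in some bag; for every edge, both endpoints lie together in some bag; and for every vertex, the bags containing it form a connected subtree. Here bags containing vertex 6 are not connected in the tree, so the decomposition is invalid.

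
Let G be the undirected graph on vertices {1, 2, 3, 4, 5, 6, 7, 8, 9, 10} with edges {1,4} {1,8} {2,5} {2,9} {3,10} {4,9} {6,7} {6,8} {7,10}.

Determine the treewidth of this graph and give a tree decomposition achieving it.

Treewidth 1.
One such decomposition:
Bags: B1 = {2, 5}  B2 = {2, 9}  B3 = {4, 9}  B4 = {1, 4}  B5 = {1, 8}  B6 = {6, 8}  B7 = {6, 7}  B8 = {7, 10}  B9 = {3, 10}
Tree: B1–B2, B2–B3, B3–B4, B4–B5, B5–B6, B6–B7, B7–B8, B8–B9

The largest bag has 2 vertices, giving width 1; this decomposition certifies tw(G) ≤ 1. G has an edge, so its treewidth is at least 1. Combining the bounds, tw(G) = 1.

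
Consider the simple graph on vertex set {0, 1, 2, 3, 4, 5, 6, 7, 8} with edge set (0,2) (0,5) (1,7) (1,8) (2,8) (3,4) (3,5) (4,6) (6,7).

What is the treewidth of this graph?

A width-2 tree decomposition is:
Bags: B1 = {1, 2, 8}  B2 = {1, 2, 7}  B3 = {2, 6, 7}  B4 = {2, 4, 6}  B5 = {2, 3, 4}  B6 = {2, 3, 5}  B7 = {0, 2, 5}
Tree: B1–B2, B2–B3, B3–B4, B4–B5, B5–B6, B6–B7
Each bag holds 3 vertices, so the decomposition has width 2, which upper-bounds the treewidth. The edges 2–8–1–7–6–4–3–5–0–2 form a cycle, so G is not a tree and its treewidth is at least 2. Therefore the treewidth is 2.

2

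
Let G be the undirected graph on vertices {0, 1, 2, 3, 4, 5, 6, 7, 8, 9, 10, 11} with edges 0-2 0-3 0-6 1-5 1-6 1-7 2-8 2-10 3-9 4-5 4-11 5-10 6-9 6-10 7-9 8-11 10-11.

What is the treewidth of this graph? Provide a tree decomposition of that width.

Treewidth 3.
One such decomposition:
Bags: B1 = {2, 4, 8, 11}  B2 = {2, 4, 10, 11}  B3 = {2, 4, 5, 10}  B4 = {0, 2, 5, 10}  B5 = {0, 5, 6, 10}  B6 = {0, 1, 5, 6}  B7 = {0, 1, 3, 6}  B8 = {1, 3, 6, 9}  B9 = {1, 3, 7, 9}
Tree: B1–B2, B2–B3, B3–B4, B4–B5, B5–B6, B6–B7, B7–B8, B8–B9

Each bag holds 4 vertices, so the decomposition has width 3, which upper-bounds the treewidth. For the lower bound: the 4 vertex sets {4,8,11}, {2}, {10}, {0,1,5,6} are disjoint, each induces a connected subgraph, and every pair is joined by at least one edge of G. Contracting each set to a single vertex therefore yields K_{4} as a minor, and since treewidth is minor-monotone, tw(G) ≥ tw(K_{4}) = 3. Combining the bounds, tw(G) = 3.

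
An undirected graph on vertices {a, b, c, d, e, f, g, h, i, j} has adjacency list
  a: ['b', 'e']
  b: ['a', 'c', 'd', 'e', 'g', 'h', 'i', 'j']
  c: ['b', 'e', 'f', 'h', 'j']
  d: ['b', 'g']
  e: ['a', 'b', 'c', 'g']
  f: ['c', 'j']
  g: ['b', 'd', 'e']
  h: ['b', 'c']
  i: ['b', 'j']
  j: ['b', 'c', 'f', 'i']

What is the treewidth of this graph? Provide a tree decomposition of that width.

The largest bag has 3 vertices, giving width 2; this decomposition certifies tw(G) ≤ 2. On the other hand G contains the 3-clique {c, f, j}. A clique must lie in a single bag of any decomposition, so no decomposition can have width below 2. Combining the bounds, tw(G) = 2.

Treewidth 2.
Bags: B1 = {b, e, g}  B2 = {b, c, e}  B3 = {b, c, h}  B4 = {b, c, j}  B5 = {b, i, j}  B6 = {a, b, e}  B7 = {b, d, g}  B8 = {c, f, j}
Tree: B1–B2, B2–B3, B3–B4, B4–B5, B1–B6, B1–B7, B4–B8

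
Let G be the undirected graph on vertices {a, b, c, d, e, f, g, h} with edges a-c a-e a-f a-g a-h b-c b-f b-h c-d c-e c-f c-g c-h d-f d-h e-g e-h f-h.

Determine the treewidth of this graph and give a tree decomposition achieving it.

Treewidth 3.
One such decomposition:
Bags: B1 = {a, c, e, h}  B2 = {a, c, f, h}  B3 = {b, c, f, h}  B4 = {a, c, e, g}  B5 = {c, d, f, h}
Tree: B1–B2, B2–B3, B1–B4, B2–B5

The largest bag has 4 vertices, giving width 3; this decomposition certifies tw(G) ≤ 3. Conversely, {a, c, e, g} is a clique of size 4, and the vertices of any clique must share a bag in every tree decomposition; so some bag has ≥ 4 vertices and tw(G) ≥ 3. Hence tw(G) = 3 exactly.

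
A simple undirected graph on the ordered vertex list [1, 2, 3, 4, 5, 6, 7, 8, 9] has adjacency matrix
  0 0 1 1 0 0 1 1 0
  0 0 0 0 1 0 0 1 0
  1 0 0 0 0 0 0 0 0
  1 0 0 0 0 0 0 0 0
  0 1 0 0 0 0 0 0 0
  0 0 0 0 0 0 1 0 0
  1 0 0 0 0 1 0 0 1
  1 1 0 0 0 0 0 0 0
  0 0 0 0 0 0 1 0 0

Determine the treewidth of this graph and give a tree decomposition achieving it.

Each bag holds 2 vertices, so the decomposition has width 1, which upper-bounds the treewidth. Since G has at least one edge (e.g. 2–8), it is not an edgeless graph, so tw(G) ≥ 1. Therefore the treewidth is 1.

Treewidth 1.
One optimal decomposition is:
Bags: B1 = {2, 8}  B2 = {1, 8}  B3 = {1, 7}  B4 = {6, 7}  B5 = {2, 5}  B6 = {1, 4}  B7 = {1, 3}  B8 = {7, 9}
Tree: B1–B2, B2–B3, B3–B4, B1–B5, B3–B6, B3–B7, B3–B8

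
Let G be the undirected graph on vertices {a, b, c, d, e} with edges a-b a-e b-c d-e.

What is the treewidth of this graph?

1

A width-1 tree decomposition is:
Bags: B1 = {d, e}  B2 = {a, e}  B3 = {a, b}  B4 = {b, c}
Tree: B1–B2, B2–B3, B3–B4
Each bag holds 2 vertices, so the decomposition has width 1, which upper-bounds the treewidth. Since G has at least one edge (e.g. d–e), it is not an edgeless graph, so tw(G) ≥ 1. Combining the bounds, tw(G) = 1.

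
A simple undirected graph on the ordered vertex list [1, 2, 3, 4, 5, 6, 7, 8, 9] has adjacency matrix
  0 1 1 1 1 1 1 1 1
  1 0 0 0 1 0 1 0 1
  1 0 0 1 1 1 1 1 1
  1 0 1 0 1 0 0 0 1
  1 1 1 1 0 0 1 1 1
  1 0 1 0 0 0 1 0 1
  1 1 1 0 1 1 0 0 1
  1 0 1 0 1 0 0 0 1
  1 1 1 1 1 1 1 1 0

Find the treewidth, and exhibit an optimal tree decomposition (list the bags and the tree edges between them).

Treewidth 4.
One such decomposition:
Bags: B1 = {1, 3, 5, 7, 9}  B2 = {1, 2, 5, 7, 9}  B3 = {1, 3, 6, 7, 9}  B4 = {1, 3, 5, 8, 9}  B5 = {1, 3, 4, 5, 9}
Tree: B1–B2, B1–B3, B1–B4, B4–B5

The largest bag has 5 vertices, giving width 4; this decomposition certifies tw(G) ≤ 4. Conversely, {1, 2, 5, 7, 9} is a clique of size 5, and the vertices of any clique must share a bag in every tree decomposition; so some bag has ≥ 5 vertices and tw(G) ≥ 4. Therefore the treewidth is 4.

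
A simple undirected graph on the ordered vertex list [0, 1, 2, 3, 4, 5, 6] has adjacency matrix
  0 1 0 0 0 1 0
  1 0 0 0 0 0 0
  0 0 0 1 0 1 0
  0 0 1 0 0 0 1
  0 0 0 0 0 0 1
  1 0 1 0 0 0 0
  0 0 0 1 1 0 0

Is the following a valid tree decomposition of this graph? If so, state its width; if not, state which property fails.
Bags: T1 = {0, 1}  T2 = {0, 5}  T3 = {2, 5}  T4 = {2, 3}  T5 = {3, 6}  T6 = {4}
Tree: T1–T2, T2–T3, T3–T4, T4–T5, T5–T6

A tree decomposition must satisfy three properties: every vertex lies in some bag; for every edge, both endpoints lie together in some bag; and for every vertex, the bags containing it form a connected subtree. Here edge (6,4) lies in no bag, so the decomposition is invalid.

No — edge (6,4) lies in no bag.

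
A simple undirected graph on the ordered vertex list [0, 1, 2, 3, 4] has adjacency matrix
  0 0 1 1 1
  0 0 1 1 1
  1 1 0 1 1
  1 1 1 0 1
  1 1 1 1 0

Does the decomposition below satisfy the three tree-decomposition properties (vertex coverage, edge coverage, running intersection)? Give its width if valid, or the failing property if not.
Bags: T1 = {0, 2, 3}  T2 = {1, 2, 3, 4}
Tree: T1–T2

A tree decomposition must satisfy three properties: every vertex lies in some bag; for every edge, both endpoints lie together in some bag; and for every vertex, the bags containing it form a connected subtree. Here edge (4,0) lies in no bag, so the decomposition is invalid.

No — edge (4,0) lies in no bag.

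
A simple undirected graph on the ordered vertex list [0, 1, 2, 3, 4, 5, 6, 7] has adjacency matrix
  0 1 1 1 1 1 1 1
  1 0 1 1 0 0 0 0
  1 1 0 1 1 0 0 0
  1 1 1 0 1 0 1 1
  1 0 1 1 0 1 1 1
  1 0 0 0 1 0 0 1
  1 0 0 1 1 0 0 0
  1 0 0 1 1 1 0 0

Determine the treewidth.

3

A width-3 tree decomposition is:
Bags: B1 = {0, 3, 4, 7}  B2 = {0, 2, 3, 4}  B3 = {0, 1, 2, 3}  B4 = {0, 4, 5, 7}  B5 = {0, 3, 4, 6}
Tree: B1–B2, B2–B3, B1–B4, B1–B5
Each bag holds 4 vertices, so the decomposition has width 3, which upper-bounds the treewidth. Conversely, {0, 1, 2, 3} is a clique of size 4, and the vertices of any clique must share a bag in every tree decomposition; so some bag has ≥ 4 vertices and tw(G) ≥ 3. Hence tw(G) = 3 exactly.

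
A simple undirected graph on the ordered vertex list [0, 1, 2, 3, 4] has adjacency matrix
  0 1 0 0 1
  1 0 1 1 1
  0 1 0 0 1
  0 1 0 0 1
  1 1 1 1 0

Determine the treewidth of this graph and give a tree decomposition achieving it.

Treewidth 2.
Bags: B1 = {0, 1, 4}  B2 = {1, 2, 4}  B3 = {1, 3, 4}
Tree: B1–B2, B1–B3

The largest bag has 3 vertices, giving width 2; this decomposition certifies tw(G) ≤ 2. Conversely, {0, 1, 4} is a clique of size 3, and the vertices of any clique must share a bag in every tree decomposition; so some bag has ≥ 3 vertices and tw(G) ≥ 2. The upper and lower bounds meet at 2, so that is the treewidth.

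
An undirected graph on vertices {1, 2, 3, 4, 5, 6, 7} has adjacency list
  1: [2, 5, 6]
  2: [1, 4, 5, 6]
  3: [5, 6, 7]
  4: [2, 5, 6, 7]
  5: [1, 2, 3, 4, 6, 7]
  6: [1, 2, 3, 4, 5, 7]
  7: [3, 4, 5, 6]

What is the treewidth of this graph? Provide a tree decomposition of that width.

The largest bag has 4 vertices, giving width 3; this decomposition certifies tw(G) ≤ 3. For the lower bound, the 4 vertices {1, 2, 5, 6} are pairwise adjacent, and any tree decomposition puts a clique entirely inside one bag — forcing width ≥ 3. Hence tw(G) = 3 exactly.

Treewidth 3.
Bags: B1 = {4, 5, 6, 7}  B2 = {2, 4, 5, 6}  B3 = {1, 2, 5, 6}  B4 = {3, 5, 6, 7}
Tree: B1–B2, B2–B3, B1–B4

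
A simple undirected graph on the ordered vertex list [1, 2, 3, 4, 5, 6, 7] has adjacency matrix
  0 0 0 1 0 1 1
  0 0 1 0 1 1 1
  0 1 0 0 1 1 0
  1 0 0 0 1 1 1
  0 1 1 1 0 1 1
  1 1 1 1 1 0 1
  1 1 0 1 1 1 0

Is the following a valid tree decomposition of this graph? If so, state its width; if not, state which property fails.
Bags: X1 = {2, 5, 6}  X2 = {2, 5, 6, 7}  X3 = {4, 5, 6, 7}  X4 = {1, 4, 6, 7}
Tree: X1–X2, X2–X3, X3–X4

A tree decomposition must satisfy three properties: every vertex lies in some bag; for every edge, both endpoints lie together in some bag; and for every vertex, the bags containing it form a connected subtree. Here vertex 3 appears in no bag, so the decomposition is invalid.

No — vertex 3 appears in no bag.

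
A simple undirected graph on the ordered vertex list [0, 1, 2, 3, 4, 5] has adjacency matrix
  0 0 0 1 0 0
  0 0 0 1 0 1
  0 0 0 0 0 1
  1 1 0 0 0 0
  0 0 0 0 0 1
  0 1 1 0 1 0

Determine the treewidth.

A width-1 tree decomposition is:
Bags: B1 = {1, 5}  B2 = {1, 3}  B3 = {2, 5}  B4 = {0, 3}  B5 = {4, 5}
Tree: B1–B2, B1–B3, B2–B4, B1–B5
Every bag has size at most 2, so the width is 2 − 1 = 1 and tw(G) ≤ 1. Any graph with an edge has treewidth ≥ 1, and G has the edge 1–5. Therefore the treewidth is 1.

1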